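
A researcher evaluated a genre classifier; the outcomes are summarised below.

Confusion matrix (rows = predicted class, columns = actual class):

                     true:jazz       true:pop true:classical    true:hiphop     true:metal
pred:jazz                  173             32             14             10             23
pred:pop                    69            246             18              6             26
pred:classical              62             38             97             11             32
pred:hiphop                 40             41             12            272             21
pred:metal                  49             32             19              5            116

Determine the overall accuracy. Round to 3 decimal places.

Accuracy = trace / total = (173+246+97+272+116=904) / 1464 = 904/1464 = 0.617

0.617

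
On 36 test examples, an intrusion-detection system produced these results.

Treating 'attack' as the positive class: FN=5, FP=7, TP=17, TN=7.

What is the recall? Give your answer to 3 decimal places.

0.773

Recall = TP/(TP+FN) = 17/(17+5) = 17/22 = 0.773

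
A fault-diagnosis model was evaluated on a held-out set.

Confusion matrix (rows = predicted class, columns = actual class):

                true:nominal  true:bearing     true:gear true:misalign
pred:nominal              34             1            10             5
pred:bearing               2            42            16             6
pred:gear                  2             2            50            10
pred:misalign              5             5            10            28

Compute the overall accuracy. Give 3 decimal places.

0.675

Accuracy = trace / total = (34+42+50+28=154) / 228 = 154/228 = 0.675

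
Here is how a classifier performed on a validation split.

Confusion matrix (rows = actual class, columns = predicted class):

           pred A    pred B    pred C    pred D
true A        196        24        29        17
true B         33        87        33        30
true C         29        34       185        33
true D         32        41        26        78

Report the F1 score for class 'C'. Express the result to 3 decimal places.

0.668

Treat 'C' as positive and all other classes as negative.
F1 score = 2·TP/(2·TP+FP+FN).
C: TP=185, FP=29+33+26=88, FN=29+34+33=96 → 370/554 = 0.6679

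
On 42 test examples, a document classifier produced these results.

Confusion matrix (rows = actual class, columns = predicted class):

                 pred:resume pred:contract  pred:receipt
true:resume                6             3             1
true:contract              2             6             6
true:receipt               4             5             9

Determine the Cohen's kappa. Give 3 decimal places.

0.240

Observed agreement pₒ = trace/N = 21/42 = 0.5000
Expected agreement pₑ = Σ (rowᵢ·colᵢ)/N² = (10·12 + 14·14 + 18·16)/42² = 0.3424
κ = (pₒ − pₑ)/(1 − pₑ) = (0.5000 − 0.3424)/(1 − 0.3424) = 0.240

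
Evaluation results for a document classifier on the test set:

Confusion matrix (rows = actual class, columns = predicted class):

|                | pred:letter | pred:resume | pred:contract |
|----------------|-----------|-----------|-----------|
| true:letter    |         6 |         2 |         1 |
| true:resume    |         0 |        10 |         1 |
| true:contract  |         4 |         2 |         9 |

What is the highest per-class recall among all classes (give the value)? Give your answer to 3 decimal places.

Per-class recall (TP/(TP+FN)):
  letter: TP=6, FN=2+1=3 → 6/9 = 0.6667
  resume: TP=10, FN=0+1=1 → 10/11 = 0.9091
  contract: TP=9, FN=4+2=6 → 9/15 = 0.6000
Highest is class 'resume' with recall = 0.909.

0.909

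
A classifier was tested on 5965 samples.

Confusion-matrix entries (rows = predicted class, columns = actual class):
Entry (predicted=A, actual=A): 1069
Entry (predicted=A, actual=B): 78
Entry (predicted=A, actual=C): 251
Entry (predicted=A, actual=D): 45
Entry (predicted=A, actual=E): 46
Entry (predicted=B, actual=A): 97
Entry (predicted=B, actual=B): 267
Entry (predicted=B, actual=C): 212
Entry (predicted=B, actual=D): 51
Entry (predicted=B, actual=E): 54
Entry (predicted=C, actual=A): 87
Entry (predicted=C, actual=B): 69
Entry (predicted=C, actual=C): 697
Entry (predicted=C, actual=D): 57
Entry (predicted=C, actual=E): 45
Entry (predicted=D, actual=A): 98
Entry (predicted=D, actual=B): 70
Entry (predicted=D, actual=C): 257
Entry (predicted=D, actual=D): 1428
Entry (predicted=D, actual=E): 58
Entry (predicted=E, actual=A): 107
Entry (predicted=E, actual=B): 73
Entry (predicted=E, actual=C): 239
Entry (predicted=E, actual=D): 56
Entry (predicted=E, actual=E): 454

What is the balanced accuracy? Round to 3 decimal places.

Balanced accuracy = mean of per-class recall.
  A: recall = 1069/1458 = 0.7332
  B: recall = 267/557 = 0.4794
  C: recall = 697/1656 = 0.4209
  D: recall = 1428/1637 = 0.8723
  E: recall = 454/657 = 0.6910
Mean = (0.7332 + 0.4794 + 0.4209 + 0.8723 + 0.6910) / 5 = 0.639

0.639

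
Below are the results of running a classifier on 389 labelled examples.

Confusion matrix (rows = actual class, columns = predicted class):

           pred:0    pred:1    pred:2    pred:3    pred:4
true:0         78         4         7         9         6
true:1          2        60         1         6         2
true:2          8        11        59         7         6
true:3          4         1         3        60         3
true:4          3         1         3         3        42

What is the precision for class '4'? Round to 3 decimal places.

0.712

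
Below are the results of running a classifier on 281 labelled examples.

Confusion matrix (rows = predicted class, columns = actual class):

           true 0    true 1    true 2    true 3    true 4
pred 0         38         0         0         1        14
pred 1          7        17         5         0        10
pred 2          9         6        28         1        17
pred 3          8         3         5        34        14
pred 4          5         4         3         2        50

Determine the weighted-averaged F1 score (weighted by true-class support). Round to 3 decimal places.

0.595

Per-class F1 score (2·TP/(2·TP+FP+FN)):
  0: TP=38, FP=0+0+1+14=15, FN=7+9+8+5=29 → 76/120 = 0.6333
  1: TP=17, FP=7+5+0+10=22, FN=0+6+3+4=13 → 34/69 = 0.4928
  2: TP=28, FP=9+6+1+17=33, FN=0+5+5+3=13 → 56/102 = 0.5490
  3: TP=34, FP=8+3+5+14=30, FN=1+0+1+2=4 → 68/102 = 0.6667
  4: TP=50, FP=5+4+3+2=14, FN=14+10+17+14=55 → 100/169 = 0.5917
Weighted-F1 score = Σ (supportᵢ/N)·F1 scoreᵢ with N=281: (67/281)·0.6333 + (30/281)·0.4928 + (41/281)·0.5490 + (38/281)·0.6667 + (105/281)·0.5917 = 0.595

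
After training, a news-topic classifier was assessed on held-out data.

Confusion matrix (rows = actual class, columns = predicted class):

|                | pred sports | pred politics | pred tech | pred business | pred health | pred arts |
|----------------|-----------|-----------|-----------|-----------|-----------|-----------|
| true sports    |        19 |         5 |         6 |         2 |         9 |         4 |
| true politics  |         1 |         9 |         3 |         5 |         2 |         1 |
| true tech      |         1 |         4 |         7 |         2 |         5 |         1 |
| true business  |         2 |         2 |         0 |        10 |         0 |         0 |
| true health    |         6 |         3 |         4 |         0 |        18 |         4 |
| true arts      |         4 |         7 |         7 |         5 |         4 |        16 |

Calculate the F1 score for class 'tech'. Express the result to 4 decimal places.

F1 score = 2·TP/(2·TP+FP+FN).
tech: TP=7, FP=6+3+0+4+7=20, FN=1+4+2+5+1=13 → 14/47 = 0.29787

0.2979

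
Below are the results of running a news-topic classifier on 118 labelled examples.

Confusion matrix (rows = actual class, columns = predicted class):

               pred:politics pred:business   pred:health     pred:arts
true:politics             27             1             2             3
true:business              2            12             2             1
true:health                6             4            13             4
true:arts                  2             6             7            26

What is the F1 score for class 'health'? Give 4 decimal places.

F1 score = 2·TP/(2·TP+FP+FN).
health: TP=13, FP=2+2+7=11, FN=6+4+4=14 → 26/51 = 0.50980

0.5098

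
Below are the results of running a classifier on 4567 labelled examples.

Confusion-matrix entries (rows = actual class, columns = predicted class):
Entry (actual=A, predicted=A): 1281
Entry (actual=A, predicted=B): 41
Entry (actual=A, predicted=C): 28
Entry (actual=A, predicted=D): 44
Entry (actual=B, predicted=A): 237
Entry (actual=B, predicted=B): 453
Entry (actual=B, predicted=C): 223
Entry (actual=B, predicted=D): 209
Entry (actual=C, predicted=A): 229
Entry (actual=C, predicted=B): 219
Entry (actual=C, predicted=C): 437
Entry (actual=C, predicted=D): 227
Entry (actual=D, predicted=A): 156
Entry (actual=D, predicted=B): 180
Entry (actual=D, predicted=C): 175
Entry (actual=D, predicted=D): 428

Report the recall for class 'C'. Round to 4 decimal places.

One-vs-rest for 'C': TP = diagonal; FP = other classes predicted 'C'; FN = 'C' predicted as other.
recall = TP/(TP+FN).
C: TP=437, FN=229+219+227=675 → 437/1112 = 0.39299

0.3930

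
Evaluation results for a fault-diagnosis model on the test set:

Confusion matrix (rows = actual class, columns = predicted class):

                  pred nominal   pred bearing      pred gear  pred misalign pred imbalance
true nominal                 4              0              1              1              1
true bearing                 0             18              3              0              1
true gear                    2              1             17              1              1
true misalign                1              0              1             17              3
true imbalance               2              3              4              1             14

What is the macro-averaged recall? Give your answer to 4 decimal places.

Per-class recall (TP/(TP+FN)):
  nominal: TP=4, FN=0+1+1+1=3 → 4/7 = 0.57143
  bearing: TP=18, FN=0+3+0+1=4 → 18/22 = 0.81818
  gear: TP=17, FN=2+1+1+1=5 → 17/22 = 0.77273
  misalign: TP=17, FN=1+0+1+3=5 → 17/22 = 0.77273
  imbalance: TP=14, FN=2+3+4+1=10 → 14/24 = 0.58333
Macro-recall = mean = (0.57143 + 0.81818 + 0.77273 + 0.77273 + 0.58333) / 5 = 0.7037

0.7037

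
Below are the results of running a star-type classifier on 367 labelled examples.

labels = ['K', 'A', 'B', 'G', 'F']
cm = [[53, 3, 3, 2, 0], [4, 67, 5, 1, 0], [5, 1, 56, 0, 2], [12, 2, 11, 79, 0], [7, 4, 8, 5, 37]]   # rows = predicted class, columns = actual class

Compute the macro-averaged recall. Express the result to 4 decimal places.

0.8112

Per-class recall (TP/(TP+FN)):
  K: TP=53, FN=4+5+12+7=28 → 53/81 = 0.65432
  A: TP=67, FN=3+1+2+4=10 → 67/77 = 0.87013
  B: TP=56, FN=3+5+11+8=27 → 56/83 = 0.67470
  G: TP=79, FN=2+1+0+5=8 → 79/87 = 0.90805
  F: TP=37, FN=0+0+2+0=2 → 37/39 = 0.94872
Macro-recall = mean = (0.65432 + 0.87013 + 0.67470 + 0.90805 + 0.94872) / 5 = 0.8112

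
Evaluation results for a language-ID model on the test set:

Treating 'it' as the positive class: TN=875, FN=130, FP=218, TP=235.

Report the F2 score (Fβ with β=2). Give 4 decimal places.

Fβ = (1+β²)·TP / ((1+β²)·TP + β²·FN + FP), with β²=4
= 5·235 / (5·235 + 4·130 + 218) = 0.6142

0.6142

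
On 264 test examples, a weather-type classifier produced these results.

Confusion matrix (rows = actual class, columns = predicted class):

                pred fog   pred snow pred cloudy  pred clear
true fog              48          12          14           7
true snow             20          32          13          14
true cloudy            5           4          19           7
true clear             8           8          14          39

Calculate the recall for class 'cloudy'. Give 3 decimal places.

0.543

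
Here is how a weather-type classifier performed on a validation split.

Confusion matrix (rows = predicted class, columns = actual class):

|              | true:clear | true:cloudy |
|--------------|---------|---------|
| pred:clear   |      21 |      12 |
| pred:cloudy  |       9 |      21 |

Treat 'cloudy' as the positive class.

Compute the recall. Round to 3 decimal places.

Recall = TP/(TP+FN) = 21/(21+12) = 21/33 = 0.636

0.636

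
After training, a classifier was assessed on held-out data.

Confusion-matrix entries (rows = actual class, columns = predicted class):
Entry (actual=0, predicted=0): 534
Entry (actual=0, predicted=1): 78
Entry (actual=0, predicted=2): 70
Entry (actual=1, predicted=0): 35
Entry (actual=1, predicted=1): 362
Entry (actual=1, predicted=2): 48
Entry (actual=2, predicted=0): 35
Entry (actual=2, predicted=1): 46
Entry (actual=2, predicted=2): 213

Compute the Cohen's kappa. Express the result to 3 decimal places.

Observed agreement pₒ = trace/N = 1109/1421 = 0.7804
Expected agreement pₑ = Σ (rowᵢ·colᵢ)/N² = (682·604 + 445·486 + 294·331)/1421² = 0.3593
κ = (pₒ − pₑ)/(1 − pₑ) = (0.7804 − 0.3593)/(1 − 0.3593) = 0.657

0.657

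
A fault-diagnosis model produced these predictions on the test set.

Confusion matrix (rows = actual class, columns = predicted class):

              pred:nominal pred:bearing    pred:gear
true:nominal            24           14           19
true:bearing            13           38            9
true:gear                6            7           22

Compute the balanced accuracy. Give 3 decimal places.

Balanced accuracy = mean of per-class recall.
  nominal: recall = 24/57 = 0.4211
  bearing: recall = 38/60 = 0.6333
  gear: recall = 22/35 = 0.6286
Mean = (0.4211 + 0.6333 + 0.6286) / 3 = 0.561

0.561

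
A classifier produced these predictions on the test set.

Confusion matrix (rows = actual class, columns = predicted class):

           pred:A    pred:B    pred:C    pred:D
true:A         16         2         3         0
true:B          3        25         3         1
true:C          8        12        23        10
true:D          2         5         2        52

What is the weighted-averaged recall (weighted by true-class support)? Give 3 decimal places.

Per-class recall (TP/(TP+FN)):
  A: TP=16, FN=2+3+0=5 → 16/21 = 0.7619
  B: TP=25, FN=3+3+1=7 → 25/32 = 0.7813
  C: TP=23, FN=8+12+10=30 → 23/53 = 0.4340
  D: TP=52, FN=2+5+2=9 → 52/61 = 0.8525
Weighted-recall = Σ (supportᵢ/N)·recallᵢ with N=167: (21/167)·0.7619 + (32/167)·0.7813 + (53/167)·0.4340 + (61/167)·0.8525 = 0.695

0.695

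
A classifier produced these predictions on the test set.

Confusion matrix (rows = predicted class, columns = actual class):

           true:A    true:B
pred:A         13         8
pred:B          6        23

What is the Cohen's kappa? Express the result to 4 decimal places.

0.4176

Observed agreement pₒ = trace/N = 36/50 = 0.72000
Expected agreement pₑ = Σ (rowᵢ·colᵢ)/N² = (19·21 + 31·29)/50² = 0.51920
κ = (pₒ − pₑ)/(1 − pₑ) = (0.72000 − 0.51920)/(1 − 0.51920) = 0.4176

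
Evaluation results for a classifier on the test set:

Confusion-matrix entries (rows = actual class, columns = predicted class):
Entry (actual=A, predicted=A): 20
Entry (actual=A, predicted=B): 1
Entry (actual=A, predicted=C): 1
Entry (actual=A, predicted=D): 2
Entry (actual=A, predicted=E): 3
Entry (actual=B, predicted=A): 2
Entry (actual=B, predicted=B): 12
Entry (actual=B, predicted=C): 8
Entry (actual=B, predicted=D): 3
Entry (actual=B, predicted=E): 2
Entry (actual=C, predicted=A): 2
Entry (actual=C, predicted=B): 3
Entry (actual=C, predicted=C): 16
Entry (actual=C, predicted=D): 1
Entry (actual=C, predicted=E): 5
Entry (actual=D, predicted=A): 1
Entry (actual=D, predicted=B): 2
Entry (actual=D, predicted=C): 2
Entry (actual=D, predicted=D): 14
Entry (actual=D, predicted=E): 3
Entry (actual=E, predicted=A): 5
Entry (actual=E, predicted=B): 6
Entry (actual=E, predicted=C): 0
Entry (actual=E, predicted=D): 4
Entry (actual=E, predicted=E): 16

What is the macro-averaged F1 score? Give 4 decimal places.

0.5814

Per-class F1 score (2·TP/(2·TP+FP+FN)):
  A: TP=20, FP=2+2+1+5=10, FN=1+1+2+3=7 → 40/57 = 0.70175
  B: TP=12, FP=1+3+2+6=12, FN=2+8+3+2=15 → 24/51 = 0.47059
  C: TP=16, FP=1+8+2+0=11, FN=2+3+1+5=11 → 32/54 = 0.59259
  D: TP=14, FP=2+3+1+4=10, FN=1+2+2+3=8 → 28/46 = 0.60870
  E: TP=16, FP=3+2+5+3=13, FN=5+6+0+4=15 → 32/60 = 0.53333
Macro-F1 score = mean = (0.70175 + 0.47059 + 0.59259 + 0.60870 + 0.53333) / 5 = 0.5814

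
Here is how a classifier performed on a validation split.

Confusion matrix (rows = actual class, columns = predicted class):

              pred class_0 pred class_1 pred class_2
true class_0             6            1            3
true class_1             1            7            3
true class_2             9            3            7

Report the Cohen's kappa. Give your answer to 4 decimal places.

0.2537

Observed agreement pₒ = trace/N = 20/40 = 0.50000
Expected agreement pₑ = Σ (rowᵢ·colᵢ)/N² = (10·16 + 11·11 + 19·13)/40² = 0.33000
κ = (pₒ − pₑ)/(1 − pₑ) = (0.50000 − 0.33000)/(1 − 0.33000) = 0.2537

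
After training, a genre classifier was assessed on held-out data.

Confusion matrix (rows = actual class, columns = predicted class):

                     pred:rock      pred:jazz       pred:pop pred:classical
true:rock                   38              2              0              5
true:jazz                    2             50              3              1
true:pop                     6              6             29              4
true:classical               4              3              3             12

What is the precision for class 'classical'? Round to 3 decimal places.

Take TP from the diagonal, FP from the rest of the 'classical' prediction marginal, FN from the rest of the 'classical' actual marginal.
precision = TP/(TP+FP).
classical: TP=12, FP=5+1+4=10 → 12/22 = 0.5455

0.545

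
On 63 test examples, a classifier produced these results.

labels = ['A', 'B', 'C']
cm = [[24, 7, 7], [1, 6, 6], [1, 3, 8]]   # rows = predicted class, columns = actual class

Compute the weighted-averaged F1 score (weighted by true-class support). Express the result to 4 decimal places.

0.5762

Per-class F1 score (2·TP/(2·TP+FP+FN)):
  A: TP=24, FP=7+7=14, FN=1+1=2 → 48/64 = 0.75000
  B: TP=6, FP=1+6=7, FN=7+3=10 → 12/29 = 0.41379
  C: TP=8, FP=1+3=4, FN=7+6=13 → 16/33 = 0.48485
Weighted-F1 score = Σ (supportᵢ/N)·F1 scoreᵢ with N=63: (26/63)·0.75000 + (16/63)·0.41379 + (21/63)·0.48485 = 0.5762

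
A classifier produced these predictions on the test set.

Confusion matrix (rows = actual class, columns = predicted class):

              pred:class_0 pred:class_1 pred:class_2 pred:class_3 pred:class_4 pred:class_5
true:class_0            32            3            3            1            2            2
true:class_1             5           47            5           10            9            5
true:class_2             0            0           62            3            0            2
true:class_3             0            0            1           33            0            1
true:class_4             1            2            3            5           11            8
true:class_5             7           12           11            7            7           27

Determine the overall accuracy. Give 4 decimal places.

0.6483

Accuracy = trace / total = (32+47+62+33+11+27=212) / 327 = 212/327 = 0.6483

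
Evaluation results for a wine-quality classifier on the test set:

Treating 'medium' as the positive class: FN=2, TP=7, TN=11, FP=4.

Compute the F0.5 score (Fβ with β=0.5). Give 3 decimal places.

0.660

Fβ = (1+β²)·TP / ((1+β²)·TP + β²·FN + FP), with β²=1/4
= 1.25·7 / (1.25·7 + 0.25·2 + 4) = 0.660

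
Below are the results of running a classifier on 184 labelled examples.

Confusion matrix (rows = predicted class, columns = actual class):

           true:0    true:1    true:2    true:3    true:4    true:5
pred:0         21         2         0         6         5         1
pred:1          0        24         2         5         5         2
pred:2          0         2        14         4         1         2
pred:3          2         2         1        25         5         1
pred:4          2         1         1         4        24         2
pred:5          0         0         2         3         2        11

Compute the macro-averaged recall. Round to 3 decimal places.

0.666

Per-class recall (TP/(TP+FN)):
  0: TP=21, FN=0+0+2+2+0=4 → 21/25 = 0.8400
  1: TP=24, FN=2+2+2+1+0=7 → 24/31 = 0.7742
  2: TP=14, FN=0+2+1+1+2=6 → 14/20 = 0.7000
  3: TP=25, FN=6+5+4+4+3=22 → 25/47 = 0.5319
  4: TP=24, FN=5+5+1+5+2=18 → 24/42 = 0.5714
  5: TP=11, FN=1+2+2+1+2=8 → 11/19 = 0.5789
Macro-recall = mean = (0.8400 + 0.7742 + 0.7000 + 0.5319 + 0.5714 + 0.5789) / 6 = 0.666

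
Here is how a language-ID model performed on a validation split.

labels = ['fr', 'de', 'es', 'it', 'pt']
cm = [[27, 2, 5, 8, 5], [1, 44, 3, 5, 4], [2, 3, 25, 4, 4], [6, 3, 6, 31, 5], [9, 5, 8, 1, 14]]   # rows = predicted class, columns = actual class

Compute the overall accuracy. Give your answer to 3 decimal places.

0.613

Accuracy = trace / total = (27+44+25+31+14=141) / 230 = 141/230 = 0.613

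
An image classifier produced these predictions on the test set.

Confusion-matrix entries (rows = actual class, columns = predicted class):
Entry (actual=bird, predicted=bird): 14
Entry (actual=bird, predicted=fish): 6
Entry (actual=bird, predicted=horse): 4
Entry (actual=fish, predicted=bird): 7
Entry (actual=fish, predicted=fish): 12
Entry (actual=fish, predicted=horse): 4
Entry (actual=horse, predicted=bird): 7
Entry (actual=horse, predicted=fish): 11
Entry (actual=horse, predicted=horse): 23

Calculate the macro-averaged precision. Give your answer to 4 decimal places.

0.5519

Per-class precision (TP/(TP+FP)):
  bird: TP=14, FP=7+7=14 → 14/28 = 0.50000
  fish: TP=12, FP=6+11=17 → 12/29 = 0.41379
  horse: TP=23, FP=4+4=8 → 23/31 = 0.74194
Macro-precision = mean = (0.50000 + 0.41379 + 0.74194) / 3 = 0.5519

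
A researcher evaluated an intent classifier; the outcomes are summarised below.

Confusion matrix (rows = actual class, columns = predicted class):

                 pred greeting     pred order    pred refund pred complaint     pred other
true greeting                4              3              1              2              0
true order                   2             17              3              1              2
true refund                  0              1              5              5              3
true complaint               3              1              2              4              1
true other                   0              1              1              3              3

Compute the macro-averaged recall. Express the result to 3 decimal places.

Per-class recall (TP/(TP+FN)):
  greeting: TP=4, FN=3+1+2+0=6 → 4/10 = 0.4000
  order: TP=17, FN=2+3+1+2=8 → 17/25 = 0.6800
  refund: TP=5, FN=0+1+5+3=9 → 5/14 = 0.3571
  complaint: TP=4, FN=3+1+2+1=7 → 4/11 = 0.3636
  other: TP=3, FN=0+1+1+3=5 → 3/8 = 0.3750
Macro-recall = mean = (0.4000 + 0.6800 + 0.3571 + 0.3636 + 0.3750) / 5 = 0.435

0.435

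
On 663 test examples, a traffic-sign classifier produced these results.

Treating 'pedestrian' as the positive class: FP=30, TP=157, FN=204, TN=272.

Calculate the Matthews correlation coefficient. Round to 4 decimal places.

0.3714

MCC = (TP·TN − FP·FN) / √((TP+FP)(TP+FN)(TN+FP)(TN+FN))
Numerator = 157·272 − 30·204 = 36584
Denominator = √(187·361·302·476) = √9704266264 = 98510.2343
MCC = 36584 / 98510.2343 = 0.3714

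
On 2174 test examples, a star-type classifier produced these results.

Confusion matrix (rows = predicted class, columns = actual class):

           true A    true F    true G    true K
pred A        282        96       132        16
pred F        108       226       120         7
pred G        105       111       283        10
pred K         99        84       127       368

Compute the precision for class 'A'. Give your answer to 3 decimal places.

Take TP from the diagonal, FP from the rest of the 'A' prediction marginal, FN from the rest of the 'A' actual marginal.
precision = TP/(TP+FP).
A: TP=282, FP=96+132+16=244 → 282/526 = 0.5361

0.536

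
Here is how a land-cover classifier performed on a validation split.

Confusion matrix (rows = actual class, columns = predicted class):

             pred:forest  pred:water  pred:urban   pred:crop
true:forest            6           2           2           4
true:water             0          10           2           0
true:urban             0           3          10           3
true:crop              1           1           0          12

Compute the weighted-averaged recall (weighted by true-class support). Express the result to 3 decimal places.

0.679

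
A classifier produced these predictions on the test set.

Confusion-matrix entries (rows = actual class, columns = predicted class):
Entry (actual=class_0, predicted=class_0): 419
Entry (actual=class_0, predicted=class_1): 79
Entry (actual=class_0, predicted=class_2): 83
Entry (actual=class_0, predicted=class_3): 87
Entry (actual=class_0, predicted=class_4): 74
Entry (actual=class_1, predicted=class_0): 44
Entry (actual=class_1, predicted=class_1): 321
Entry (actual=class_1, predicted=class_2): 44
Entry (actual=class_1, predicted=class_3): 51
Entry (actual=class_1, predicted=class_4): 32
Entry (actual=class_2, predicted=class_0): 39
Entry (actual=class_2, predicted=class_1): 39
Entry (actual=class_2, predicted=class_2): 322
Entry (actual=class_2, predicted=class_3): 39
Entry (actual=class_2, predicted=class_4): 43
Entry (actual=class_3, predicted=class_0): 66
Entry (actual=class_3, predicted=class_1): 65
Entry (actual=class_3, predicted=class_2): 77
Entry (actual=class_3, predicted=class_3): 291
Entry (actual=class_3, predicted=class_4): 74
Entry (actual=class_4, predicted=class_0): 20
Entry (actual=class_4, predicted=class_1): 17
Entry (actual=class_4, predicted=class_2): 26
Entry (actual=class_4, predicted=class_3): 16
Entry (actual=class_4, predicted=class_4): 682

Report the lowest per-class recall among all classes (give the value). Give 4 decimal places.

0.5079

Per-class recall (TP/(TP+FN)):
  class_0: TP=419, FN=79+83+87+74=323 → 419/742 = 0.56469
  class_1: TP=321, FN=44+44+51+32=171 → 321/492 = 0.65244
  class_2: TP=322, FN=39+39+39+43=160 → 322/482 = 0.66805
  class_3: TP=291, FN=66+65+77+74=282 → 291/573 = 0.50785
  class_4: TP=682, FN=20+17+26+16=79 → 682/761 = 0.89619
Lowest is class 'class_3' with recall = 0.5079.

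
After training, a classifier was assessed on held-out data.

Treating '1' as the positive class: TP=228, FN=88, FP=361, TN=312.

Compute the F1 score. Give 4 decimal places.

Precision = TP/(TP+FP) = 228/589 = 0.3871
Recall = TP/(TP+FN) = 228/316 = 0.7215
F1 = 2·TP/(2·TP+FP+FN) = 456/905 = 0.5039

0.5039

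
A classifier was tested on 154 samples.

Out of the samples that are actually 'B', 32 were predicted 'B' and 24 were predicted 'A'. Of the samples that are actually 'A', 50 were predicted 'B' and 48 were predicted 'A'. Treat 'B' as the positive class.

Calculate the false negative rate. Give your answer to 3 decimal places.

0.429

FNR = FN/(FN+TP) = 24/(24+32) = 0.429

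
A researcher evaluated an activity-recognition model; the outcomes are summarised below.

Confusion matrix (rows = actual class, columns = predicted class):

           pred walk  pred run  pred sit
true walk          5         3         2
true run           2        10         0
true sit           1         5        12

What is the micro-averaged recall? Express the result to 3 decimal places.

Micro-averaging pools counts across classes: ΣTP=27, ΣFP=13, ΣFN=13.
Micro-recall = TP/(TP+FN) on pooled counts = 0.675 (equals overall accuracy in single-label multiclass).

0.675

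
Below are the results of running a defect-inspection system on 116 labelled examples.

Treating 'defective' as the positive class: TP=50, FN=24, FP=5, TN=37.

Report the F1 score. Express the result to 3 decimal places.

0.775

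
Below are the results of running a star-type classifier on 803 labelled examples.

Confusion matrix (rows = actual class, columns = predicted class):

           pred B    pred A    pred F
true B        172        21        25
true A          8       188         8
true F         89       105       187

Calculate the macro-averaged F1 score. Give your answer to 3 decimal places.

Per-class F1 score (2·TP/(2·TP+FP+FN)):
  B: TP=172, FP=8+89=97, FN=21+25=46 → 344/487 = 0.7064
  A: TP=188, FP=21+105=126, FN=8+8=16 → 376/518 = 0.7259
  F: TP=187, FP=25+8=33, FN=89+105=194 → 374/601 = 0.6223
Macro-F1 score = mean = (0.7064 + 0.7259 + 0.6223) / 3 = 0.685

0.685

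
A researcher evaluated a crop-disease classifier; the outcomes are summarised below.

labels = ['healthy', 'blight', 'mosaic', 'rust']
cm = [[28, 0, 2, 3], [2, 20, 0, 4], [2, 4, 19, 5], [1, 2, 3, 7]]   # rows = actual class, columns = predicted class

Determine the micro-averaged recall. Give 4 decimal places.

0.7255

Micro-averaging pools counts across classes: ΣTP=74, ΣFP=28, ΣFN=28.
Micro-recall = TP/(TP+FN) on pooled counts = 0.7255 (equals overall accuracy in single-label multiclass).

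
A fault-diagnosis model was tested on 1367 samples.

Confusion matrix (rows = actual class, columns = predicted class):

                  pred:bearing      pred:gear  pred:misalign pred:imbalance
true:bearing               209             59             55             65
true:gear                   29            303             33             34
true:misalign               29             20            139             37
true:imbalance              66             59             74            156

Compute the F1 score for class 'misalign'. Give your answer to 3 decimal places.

One-vs-rest for 'misalign': TP = diagonal; FP = other classes predicted 'misalign'; FN = 'misalign' predicted as other.
F1 score = 2·TP/(2·TP+FP+FN).
misalign: TP=139, FP=55+33+74=162, FN=29+20+37=86 → 278/526 = 0.5285

0.529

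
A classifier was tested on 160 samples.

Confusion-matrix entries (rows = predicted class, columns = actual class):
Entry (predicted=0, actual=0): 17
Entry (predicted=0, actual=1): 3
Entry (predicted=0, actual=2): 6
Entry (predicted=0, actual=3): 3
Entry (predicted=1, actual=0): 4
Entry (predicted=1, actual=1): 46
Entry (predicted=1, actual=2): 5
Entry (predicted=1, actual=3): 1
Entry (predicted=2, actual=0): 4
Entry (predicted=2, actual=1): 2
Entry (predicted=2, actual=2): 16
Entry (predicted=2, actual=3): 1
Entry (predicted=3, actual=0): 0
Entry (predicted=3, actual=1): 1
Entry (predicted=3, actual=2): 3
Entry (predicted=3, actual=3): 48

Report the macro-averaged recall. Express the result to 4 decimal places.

Per-class recall (TP/(TP+FN)):
  0: TP=17, FN=4+4+0=8 → 17/25 = 0.68000
  1: TP=46, FN=3+2+1=6 → 46/52 = 0.88462
  2: TP=16, FN=6+5+3=14 → 16/30 = 0.53333
  3: TP=48, FN=3+1+1=5 → 48/53 = 0.90566
Macro-recall = mean = (0.68000 + 0.88462 + 0.53333 + 0.90566) / 4 = 0.7509

0.7509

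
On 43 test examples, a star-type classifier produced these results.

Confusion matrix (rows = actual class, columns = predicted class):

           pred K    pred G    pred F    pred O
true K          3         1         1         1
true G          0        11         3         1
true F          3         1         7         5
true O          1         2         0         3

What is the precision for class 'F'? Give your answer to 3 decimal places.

Treat 'F' as positive and all other classes as negative.
precision = TP/(TP+FP).
F: TP=7, FP=1+3+0=4 → 7/11 = 0.6364

0.636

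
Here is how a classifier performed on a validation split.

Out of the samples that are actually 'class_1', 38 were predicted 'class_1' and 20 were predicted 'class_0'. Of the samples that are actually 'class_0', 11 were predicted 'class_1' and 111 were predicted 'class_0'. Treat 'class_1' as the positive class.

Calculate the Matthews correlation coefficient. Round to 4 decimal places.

0.5932

MCC = (TP·TN − FP·FN) / √((TP+FP)(TP+FN)(TN+FP)(TN+FN))
Numerator = 38·111 − 11·20 = 3998
Denominator = √(49·58·122·131) = √45420844 = 6739.4988
MCC = 3998 / 6739.4988 = 0.5932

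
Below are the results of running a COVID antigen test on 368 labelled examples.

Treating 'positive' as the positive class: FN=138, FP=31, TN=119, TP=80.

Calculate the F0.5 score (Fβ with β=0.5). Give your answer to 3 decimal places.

0.604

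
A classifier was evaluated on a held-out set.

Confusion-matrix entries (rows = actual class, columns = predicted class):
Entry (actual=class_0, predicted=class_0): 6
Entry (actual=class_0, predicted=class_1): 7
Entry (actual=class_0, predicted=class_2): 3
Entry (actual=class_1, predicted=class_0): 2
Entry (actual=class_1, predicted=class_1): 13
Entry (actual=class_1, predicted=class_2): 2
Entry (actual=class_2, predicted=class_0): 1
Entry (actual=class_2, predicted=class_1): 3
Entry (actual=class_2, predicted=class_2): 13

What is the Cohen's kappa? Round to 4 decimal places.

0.4575

Observed agreement pₒ = trace/N = 32/50 = 0.64000
Expected agreement pₑ = Σ (rowᵢ·colᵢ)/N² = (16·9 + 17·23 + 17·18)/50² = 0.33640
κ = (pₒ − pₑ)/(1 − pₑ) = (0.64000 − 0.33640)/(1 − 0.33640) = 0.4575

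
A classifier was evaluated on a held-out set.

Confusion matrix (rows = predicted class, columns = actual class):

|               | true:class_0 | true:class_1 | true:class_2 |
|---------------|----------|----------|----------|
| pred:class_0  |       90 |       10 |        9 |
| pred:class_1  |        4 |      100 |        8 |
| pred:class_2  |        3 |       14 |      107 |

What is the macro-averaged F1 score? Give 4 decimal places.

Per-class F1 score (2·TP/(2·TP+FP+FN)):
  class_0: TP=90, FP=10+9=19, FN=4+3=7 → 180/206 = 0.87379
  class_1: TP=100, FP=4+8=12, FN=10+14=24 → 200/236 = 0.84746
  class_2: TP=107, FP=3+14=17, FN=9+8=17 → 214/248 = 0.86290
Macro-F1 score = mean = (0.87379 + 0.84746 + 0.86290) / 3 = 0.8614

0.8614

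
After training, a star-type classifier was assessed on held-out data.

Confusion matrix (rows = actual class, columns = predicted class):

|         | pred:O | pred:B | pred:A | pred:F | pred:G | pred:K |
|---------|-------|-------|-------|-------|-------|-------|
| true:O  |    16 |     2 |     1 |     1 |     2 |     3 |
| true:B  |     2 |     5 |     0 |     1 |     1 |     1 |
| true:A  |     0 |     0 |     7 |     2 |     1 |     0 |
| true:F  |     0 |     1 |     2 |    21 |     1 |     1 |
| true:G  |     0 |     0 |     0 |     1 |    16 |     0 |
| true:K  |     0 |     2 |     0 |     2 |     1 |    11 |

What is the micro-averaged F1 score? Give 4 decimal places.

Micro-averaging pools counts across classes: ΣTP=76, ΣFP=28, ΣFN=28.
Micro-F1 score = 2·TP/(2·TP+FP+FN) on pooled counts = 0.7308 (equals overall accuracy in single-label multiclass).

0.7308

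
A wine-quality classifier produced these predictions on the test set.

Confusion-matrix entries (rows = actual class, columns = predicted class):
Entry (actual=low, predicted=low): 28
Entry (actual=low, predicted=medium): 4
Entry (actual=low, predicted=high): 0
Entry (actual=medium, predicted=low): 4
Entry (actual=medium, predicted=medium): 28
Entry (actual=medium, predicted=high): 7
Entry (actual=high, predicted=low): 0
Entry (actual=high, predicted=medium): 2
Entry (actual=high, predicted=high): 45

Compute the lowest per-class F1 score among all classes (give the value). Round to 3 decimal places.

0.767

Per-class F1 score (2·TP/(2·TP+FP+FN)):
  low: TP=28, FP=4+0=4, FN=4+0=4 → 56/64 = 0.8750
  medium: TP=28, FP=4+2=6, FN=4+7=11 → 56/73 = 0.7671
  high: TP=45, FP=0+7=7, FN=0+2=2 → 90/99 = 0.9091
Lowest is class 'medium' with F1 score = 0.767.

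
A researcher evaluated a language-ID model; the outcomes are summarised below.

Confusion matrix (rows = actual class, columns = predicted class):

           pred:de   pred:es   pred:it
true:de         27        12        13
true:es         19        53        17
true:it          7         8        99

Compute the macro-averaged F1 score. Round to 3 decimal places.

0.661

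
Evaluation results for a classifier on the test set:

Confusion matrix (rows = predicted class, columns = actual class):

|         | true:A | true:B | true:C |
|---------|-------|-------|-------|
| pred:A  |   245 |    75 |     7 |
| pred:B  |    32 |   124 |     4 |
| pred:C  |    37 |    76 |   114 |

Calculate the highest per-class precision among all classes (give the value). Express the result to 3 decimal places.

Per-class precision (TP/(TP+FP)):
  A: TP=245, FP=75+7=82 → 245/327 = 0.7492
  B: TP=124, FP=32+4=36 → 124/160 = 0.7750
  C: TP=114, FP=37+76=113 → 114/227 = 0.5022
Highest is class 'B' with precision = 0.775.

0.775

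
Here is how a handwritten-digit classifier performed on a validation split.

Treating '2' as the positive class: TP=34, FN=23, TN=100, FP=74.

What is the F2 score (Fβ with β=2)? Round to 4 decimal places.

0.5060

Fβ = (1+β²)·TP / ((1+β²)·TP + β²·FN + FP), with β²=4
= 5·34 / (5·34 + 4·23 + 74) = 0.5060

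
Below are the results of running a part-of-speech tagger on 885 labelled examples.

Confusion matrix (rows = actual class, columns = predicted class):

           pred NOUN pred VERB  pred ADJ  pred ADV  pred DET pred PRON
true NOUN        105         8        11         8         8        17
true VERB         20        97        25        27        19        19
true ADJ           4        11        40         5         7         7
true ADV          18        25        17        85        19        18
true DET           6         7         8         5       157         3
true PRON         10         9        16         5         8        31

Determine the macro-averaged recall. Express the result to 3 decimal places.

Per-class recall (TP/(TP+FN)):
  NOUN: TP=105, FN=8+11+8+8+17=52 → 105/157 = 0.6688
  VERB: TP=97, FN=20+25+27+19+19=110 → 97/207 = 0.4686
  ADJ: TP=40, FN=4+11+5+7+7=34 → 40/74 = 0.5405
  ADV: TP=85, FN=18+25+17+19+18=97 → 85/182 = 0.4670
  DET: TP=157, FN=6+7+8+5+3=29 → 157/186 = 0.8441
  PRON: TP=31, FN=10+9+16+5+8=48 → 31/79 = 0.3924
Macro-recall = mean = (0.6688 + 0.4686 + 0.5405 + 0.4670 + 0.8441 + 0.3924) / 6 = 0.564

0.564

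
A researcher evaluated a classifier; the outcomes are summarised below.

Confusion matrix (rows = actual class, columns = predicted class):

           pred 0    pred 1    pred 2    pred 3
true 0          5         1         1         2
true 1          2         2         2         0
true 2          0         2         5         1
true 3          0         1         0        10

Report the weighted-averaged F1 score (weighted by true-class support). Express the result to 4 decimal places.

Per-class F1 score (2·TP/(2·TP+FP+FN)):
  0: TP=5, FP=2+0+0=2, FN=1+1+2=4 → 10/16 = 0.62500
  1: TP=2, FP=1+2+1=4, FN=2+2+0=4 → 4/12 = 0.33333
  2: TP=5, FP=1+2+0=3, FN=0+2+1=3 → 10/16 = 0.62500
  3: TP=10, FP=2+0+1=3, FN=0+1+0=1 → 20/24 = 0.83333
Weighted-F1 score = Σ (supportᵢ/N)·F1 scoreᵢ with N=34: (9/34)·0.62500 + (6/34)·0.33333 + (8/34)·0.62500 + (11/34)·0.83333 = 0.6409

0.6409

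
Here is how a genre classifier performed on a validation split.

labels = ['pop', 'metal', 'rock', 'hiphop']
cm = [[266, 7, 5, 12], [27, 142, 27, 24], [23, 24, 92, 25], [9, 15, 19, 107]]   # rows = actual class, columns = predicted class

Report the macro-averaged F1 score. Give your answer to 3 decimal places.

Per-class F1 score (2·TP/(2·TP+FP+FN)):
  pop: TP=266, FP=27+23+9=59, FN=7+5+12=24 → 532/615 = 0.8650
  metal: TP=142, FP=7+24+15=46, FN=27+27+24=78 → 284/408 = 0.6961
  rock: TP=92, FP=5+27+19=51, FN=23+24+25=72 → 184/307 = 0.5993
  hiphop: TP=107, FP=12+24+25=61, FN=9+15+19=43 → 214/318 = 0.6730
Macro-F1 score = mean = (0.8650 + 0.6961 + 0.5993 + 0.6730) / 4 = 0.708

0.708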